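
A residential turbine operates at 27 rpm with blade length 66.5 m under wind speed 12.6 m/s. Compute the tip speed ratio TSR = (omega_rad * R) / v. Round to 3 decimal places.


Convert rotational speed to rad/s:
  omega = 27 * 2 * pi / 60 = 2.8274 rad/s
Compute tip speed:
  v_tip = omega * R = 2.8274 * 66.5 = 188.024 m/s
Tip speed ratio:
  TSR = v_tip / v_wind = 188.024 / 12.6 = 14.923

14.923


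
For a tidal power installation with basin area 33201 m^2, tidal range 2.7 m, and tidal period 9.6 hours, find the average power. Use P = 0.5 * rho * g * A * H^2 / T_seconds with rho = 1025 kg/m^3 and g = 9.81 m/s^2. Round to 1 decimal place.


Convert period to seconds: T = 9.6 * 3600 = 34560.0 s
H^2 = 2.7^2 = 7.29
P = 0.5 * rho * g * A * H^2 / T
P = 0.5 * 1025 * 9.81 * 33201 * 7.29 / 34560.0
P = 35210.1 W

35210.1


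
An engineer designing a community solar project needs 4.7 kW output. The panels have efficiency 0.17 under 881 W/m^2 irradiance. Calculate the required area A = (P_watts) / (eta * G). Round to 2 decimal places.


Convert target power to watts: P = 4.7 * 1000 = 4700.0 W
Compute denominator: eta * G = 0.17 * 881 = 149.77
Required area A = P / (eta * G) = 4700.0 / 149.77
A = 31.38 m^2

31.38


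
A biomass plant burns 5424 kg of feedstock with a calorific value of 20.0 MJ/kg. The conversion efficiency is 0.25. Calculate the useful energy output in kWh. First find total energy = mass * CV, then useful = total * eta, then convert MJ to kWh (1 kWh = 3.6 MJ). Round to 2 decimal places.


Total energy = mass * CV = 5424 * 20.0 = 108480.0 MJ
Useful energy = total * eta = 108480.0 * 0.25 = 27120.0 MJ
Convert to kWh: 27120.0 / 3.6
Useful energy = 7533.33 kWh

7533.33


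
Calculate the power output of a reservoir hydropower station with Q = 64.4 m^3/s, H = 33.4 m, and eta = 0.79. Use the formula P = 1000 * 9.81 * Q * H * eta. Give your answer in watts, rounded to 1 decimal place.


Apply the hydropower formula P = rho * g * Q * H * eta
rho * g = 1000 * 9.81 = 9810.0
P = 9810.0 * 64.4 * 33.4 * 0.79
P = 16669724.9 W

16669724.9


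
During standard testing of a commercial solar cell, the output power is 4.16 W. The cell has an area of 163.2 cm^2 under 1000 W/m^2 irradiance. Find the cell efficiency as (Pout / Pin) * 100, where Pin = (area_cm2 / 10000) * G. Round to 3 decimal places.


First compute the input power:
  Pin = area_cm2 / 10000 * G = 163.2 / 10000 * 1000 = 16.32 W
Then compute efficiency:
  Efficiency = (Pout / Pin) * 100 = (4.16 / 16.32) * 100
  Efficiency = 25.490%

25.490


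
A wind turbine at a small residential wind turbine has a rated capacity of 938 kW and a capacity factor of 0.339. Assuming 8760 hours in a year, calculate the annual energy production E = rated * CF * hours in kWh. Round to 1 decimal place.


Annual energy = rated_kW * capacity_factor * hours_per_year
Given: P_rated = 938 kW, CF = 0.339, hours = 8760
E = 938 * 0.339 * 8760
E = 2785522.3 kWh

2785522.3


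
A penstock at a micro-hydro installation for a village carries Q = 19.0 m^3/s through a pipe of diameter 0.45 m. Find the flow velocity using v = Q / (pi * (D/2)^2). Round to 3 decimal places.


Compute pipe cross-sectional area:
  A = pi * (D/2)^2 = pi * (0.45/2)^2 = 0.159 m^2
Calculate velocity:
  v = Q / A = 19.0 / 0.159
  v = 119.464 m/s

119.464


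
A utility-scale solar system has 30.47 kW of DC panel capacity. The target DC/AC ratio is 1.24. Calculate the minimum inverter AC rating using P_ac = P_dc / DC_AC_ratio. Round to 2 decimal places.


The inverter AC capacity is determined by the DC/AC ratio.
Given: P_dc = 30.47 kW, DC/AC ratio = 1.24
P_ac = P_dc / ratio = 30.47 / 1.24
P_ac = 24.57 kW

24.57


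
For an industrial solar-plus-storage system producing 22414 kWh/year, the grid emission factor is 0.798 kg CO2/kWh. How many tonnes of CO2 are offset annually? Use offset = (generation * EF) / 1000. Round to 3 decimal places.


CO2 offset in kg = generation * emission_factor
CO2 offset = 22414 * 0.798 = 17886.37 kg
Convert to tonnes:
  CO2 offset = 17886.37 / 1000 = 17.886 tonnes

17.886


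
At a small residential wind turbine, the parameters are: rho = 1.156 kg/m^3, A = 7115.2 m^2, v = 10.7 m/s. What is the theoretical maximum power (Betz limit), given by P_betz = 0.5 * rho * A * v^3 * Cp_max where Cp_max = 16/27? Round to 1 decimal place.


The Betz coefficient Cp_max = 16/27 = 0.5926
v^3 = 10.7^3 = 1225.043
P_betz = 0.5 * rho * A * v^3 * Cp_max
P_betz = 0.5 * 1.156 * 7115.2 * 1225.043 * 0.5926
P_betz = 2985537.3 W

2985537.3


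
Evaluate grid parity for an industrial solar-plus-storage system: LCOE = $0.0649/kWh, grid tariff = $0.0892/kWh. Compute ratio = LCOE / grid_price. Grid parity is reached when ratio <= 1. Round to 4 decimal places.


Compare LCOE to grid price:
  LCOE = $0.0649/kWh, Grid price = $0.0892/kWh
  Ratio = LCOE / grid_price = 0.0649 / 0.0892 = 0.7276
  Grid parity achieved (ratio <= 1)? yes

0.7276


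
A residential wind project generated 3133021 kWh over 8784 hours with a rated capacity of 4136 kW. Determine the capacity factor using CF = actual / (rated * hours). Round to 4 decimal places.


Capacity factor = actual output / maximum possible output
Maximum possible = rated * hours = 4136 * 8784 = 36330624 kWh
CF = 3133021 / 36330624
CF = 0.0862

0.0862


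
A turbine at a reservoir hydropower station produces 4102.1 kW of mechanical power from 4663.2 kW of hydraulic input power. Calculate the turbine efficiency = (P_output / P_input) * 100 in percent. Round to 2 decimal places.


Turbine efficiency = (output power / input power) * 100
eta = (4102.1 / 4663.2) * 100
eta = 87.97%

87.97


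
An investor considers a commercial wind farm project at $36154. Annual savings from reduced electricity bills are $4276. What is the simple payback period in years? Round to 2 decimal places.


Simple payback period = initial cost / annual savings
Payback = 36154 / 4276
Payback = 8.46 years

8.46


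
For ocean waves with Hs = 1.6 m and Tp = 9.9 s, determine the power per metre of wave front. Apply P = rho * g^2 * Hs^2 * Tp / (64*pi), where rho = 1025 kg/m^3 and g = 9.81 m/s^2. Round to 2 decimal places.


Apply wave power formula:
  g^2 = 9.81^2 = 96.2361
  Hs^2 = 1.6^2 = 2.56
  Numerator = rho * g^2 * Hs^2 * Tp = 1025 * 96.2361 * 2.56 * 9.9 = 2499982.91
  Denominator = 64 * pi = 201.0619
  P = 2499982.91 / 201.0619 = 12433.89 W/m

12433.89


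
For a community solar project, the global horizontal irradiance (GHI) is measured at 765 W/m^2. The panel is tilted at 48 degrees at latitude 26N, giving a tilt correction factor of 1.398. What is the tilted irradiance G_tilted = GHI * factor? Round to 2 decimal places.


Identify the given values:
  GHI = 765 W/m^2, tilt correction factor = 1.398
Apply the formula G_tilted = GHI * factor:
  G_tilted = 765 * 1.398
  G_tilted = 1069.47 W/m^2

1069.47


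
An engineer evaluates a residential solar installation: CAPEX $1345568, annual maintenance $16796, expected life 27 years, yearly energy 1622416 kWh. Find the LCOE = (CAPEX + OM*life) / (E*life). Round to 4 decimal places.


Total cost = CAPEX + OM * lifetime = 1345568 + 16796 * 27 = 1345568 + 453492 = 1799060
Total generation = annual * lifetime = 1622416 * 27 = 43805232 kWh
LCOE = 1799060 / 43805232
LCOE = 0.0411 $/kWh

0.0411


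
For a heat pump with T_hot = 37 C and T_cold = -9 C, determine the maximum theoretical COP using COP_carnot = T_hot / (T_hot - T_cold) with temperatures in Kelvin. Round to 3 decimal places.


Convert to Kelvin:
  T_hot = 37 + 273.15 = 310.15 K
  T_cold = -9 + 273.15 = 264.15 K
Apply Carnot COP formula:
  COP = T_hot_K / (T_hot_K - T_cold_K) = 310.15 / 46.0
  COP = 6.742

6.742


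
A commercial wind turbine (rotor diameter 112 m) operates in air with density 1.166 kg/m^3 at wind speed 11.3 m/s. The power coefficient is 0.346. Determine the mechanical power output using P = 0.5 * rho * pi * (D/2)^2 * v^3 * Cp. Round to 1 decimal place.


Step 1 -- Compute swept area:
  A = pi * (D/2)^2 = pi * (112/2)^2 = 9852.03 m^2
Step 2 -- Apply wind power equation:
  P = 0.5 * rho * A * v^3 * Cp
  v^3 = 11.3^3 = 1442.897
  P = 0.5 * 1.166 * 9852.03 * 1442.897 * 0.346
  P = 2867516.4 W

2867516.4


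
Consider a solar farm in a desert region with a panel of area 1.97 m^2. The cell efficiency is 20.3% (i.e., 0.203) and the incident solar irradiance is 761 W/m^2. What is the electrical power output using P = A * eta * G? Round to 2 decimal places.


Use the solar power formula P = A * eta * G.
Given: A = 1.97 m^2, eta = 0.203, G = 761 W/m^2
P = 1.97 * 0.203 * 761
P = 304.33 W

304.33


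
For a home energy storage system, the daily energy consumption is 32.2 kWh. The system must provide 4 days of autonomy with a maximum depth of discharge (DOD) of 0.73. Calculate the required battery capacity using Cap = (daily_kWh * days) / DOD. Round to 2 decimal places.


Total energy needed = daily * days = 32.2 * 4 = 128.8 kWh
Account for depth of discharge:
  Cap = total_energy / DOD = 128.8 / 0.73
  Cap = 176.44 kWh

176.44


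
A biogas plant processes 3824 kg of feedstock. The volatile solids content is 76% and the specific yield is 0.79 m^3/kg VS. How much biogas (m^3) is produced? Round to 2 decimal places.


Compute volatile solids:
  VS = mass * VS_fraction = 3824 * 0.76 = 2906.24 kg
Calculate biogas volume:
  Biogas = VS * specific_yield = 2906.24 * 0.79
  Biogas = 2295.93 m^3

2295.93


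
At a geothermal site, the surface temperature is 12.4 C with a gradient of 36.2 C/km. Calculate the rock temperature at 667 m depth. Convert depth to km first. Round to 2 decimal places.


Convert depth to km: 667 / 1000 = 0.667 km
Temperature increase = gradient * depth_km = 36.2 * 0.667 = 24.15 C
Temperature at depth = T_surface + delta_T = 12.4 + 24.15
T = 36.55 C

36.55


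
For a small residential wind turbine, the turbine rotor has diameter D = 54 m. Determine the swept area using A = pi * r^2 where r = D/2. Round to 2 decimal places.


Compute the rotor radius:
  r = D / 2 = 54 / 2 = 27.0 m
Calculate swept area:
  A = pi * r^2 = pi * 27.0^2
  A = 2290.22 m^2

2290.22


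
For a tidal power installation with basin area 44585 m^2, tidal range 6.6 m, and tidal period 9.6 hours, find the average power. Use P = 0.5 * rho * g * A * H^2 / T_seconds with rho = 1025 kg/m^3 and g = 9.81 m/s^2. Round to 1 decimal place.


Convert period to seconds: T = 9.6 * 3600 = 34560.0 s
H^2 = 6.6^2 = 43.56
P = 0.5 * rho * g * A * H^2 / T
P = 0.5 * 1025 * 9.81 * 44585 * 43.56 / 34560.0
P = 282530.8 W

282530.8


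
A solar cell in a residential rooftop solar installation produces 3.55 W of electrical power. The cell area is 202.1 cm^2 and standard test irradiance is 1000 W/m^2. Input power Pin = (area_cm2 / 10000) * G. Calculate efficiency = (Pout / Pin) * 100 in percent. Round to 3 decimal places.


First compute the input power:
  Pin = area_cm2 / 10000 * G = 202.1 / 10000 * 1000 = 20.21 W
Then compute efficiency:
  Efficiency = (Pout / Pin) * 100 = (3.55 / 20.21) * 100
  Efficiency = 17.566%

17.566


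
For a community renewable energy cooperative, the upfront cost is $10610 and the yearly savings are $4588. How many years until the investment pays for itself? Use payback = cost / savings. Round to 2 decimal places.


Simple payback period = initial cost / annual savings
Payback = 10610 / 4588
Payback = 2.31 years

2.31


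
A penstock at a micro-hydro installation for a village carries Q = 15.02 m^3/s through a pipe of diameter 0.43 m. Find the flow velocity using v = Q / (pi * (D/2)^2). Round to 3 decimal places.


Compute pipe cross-sectional area:
  A = pi * (D/2)^2 = pi * (0.43/2)^2 = 0.1452 m^2
Calculate velocity:
  v = Q / A = 15.02 / 0.1452
  v = 103.429 m/s

103.429


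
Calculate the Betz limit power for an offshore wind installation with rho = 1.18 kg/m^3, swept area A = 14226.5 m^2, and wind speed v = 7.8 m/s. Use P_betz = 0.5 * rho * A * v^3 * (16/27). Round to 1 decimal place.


The Betz coefficient Cp_max = 16/27 = 0.5926
v^3 = 7.8^3 = 474.552
P_betz = 0.5 * rho * A * v^3 * Cp_max
P_betz = 0.5 * 1.18 * 14226.5 * 474.552 * 0.5926
P_betz = 2360424.5 W

2360424.5


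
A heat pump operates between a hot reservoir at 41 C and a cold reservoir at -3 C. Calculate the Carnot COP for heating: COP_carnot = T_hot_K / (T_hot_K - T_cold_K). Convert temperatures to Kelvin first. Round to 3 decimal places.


Convert to Kelvin:
  T_hot = 41 + 273.15 = 314.15 K
  T_cold = -3 + 273.15 = 270.15 K
Apply Carnot COP formula:
  COP = T_hot_K / (T_hot_K - T_cold_K) = 314.15 / 44.0
  COP = 7.140

7.140


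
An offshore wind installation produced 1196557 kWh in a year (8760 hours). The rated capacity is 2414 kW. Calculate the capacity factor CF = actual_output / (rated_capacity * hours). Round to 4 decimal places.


Capacity factor = actual output / maximum possible output
Maximum possible = rated * hours = 2414 * 8760 = 21146640 kWh
CF = 1196557 / 21146640
CF = 0.0566

0.0566


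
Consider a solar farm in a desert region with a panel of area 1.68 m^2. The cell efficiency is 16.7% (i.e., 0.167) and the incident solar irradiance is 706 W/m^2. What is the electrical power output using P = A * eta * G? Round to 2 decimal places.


Use the solar power formula P = A * eta * G.
Given: A = 1.68 m^2, eta = 0.167, G = 706 W/m^2
P = 1.68 * 0.167 * 706
P = 198.08 W

198.08


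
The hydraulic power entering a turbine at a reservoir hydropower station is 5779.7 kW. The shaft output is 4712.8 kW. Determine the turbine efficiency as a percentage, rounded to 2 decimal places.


Turbine efficiency = (output power / input power) * 100
eta = (4712.8 / 5779.7) * 100
eta = 81.54%

81.54


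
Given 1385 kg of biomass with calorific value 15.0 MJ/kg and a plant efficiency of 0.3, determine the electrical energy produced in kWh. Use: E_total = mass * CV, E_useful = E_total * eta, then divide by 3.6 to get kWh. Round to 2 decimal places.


Total energy = mass * CV = 1385 * 15.0 = 20775.0 MJ
Useful energy = total * eta = 20775.0 * 0.3 = 6232.5 MJ
Convert to kWh: 6232.5 / 3.6
Useful energy = 1731.25 kWh

1731.25


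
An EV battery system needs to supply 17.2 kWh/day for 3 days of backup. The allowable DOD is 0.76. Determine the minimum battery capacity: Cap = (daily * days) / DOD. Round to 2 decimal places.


Total energy needed = daily * days = 17.2 * 3 = 51.6 kWh
Account for depth of discharge:
  Cap = total_energy / DOD = 51.6 / 0.76
  Cap = 67.89 kWh

67.89


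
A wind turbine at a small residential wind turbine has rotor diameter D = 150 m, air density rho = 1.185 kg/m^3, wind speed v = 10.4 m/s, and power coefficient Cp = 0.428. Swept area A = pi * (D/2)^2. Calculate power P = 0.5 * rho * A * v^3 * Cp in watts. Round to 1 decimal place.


Step 1 -- Compute swept area:
  A = pi * (D/2)^2 = pi * (150/2)^2 = 17671.46 m^2
Step 2 -- Apply wind power equation:
  P = 0.5 * rho * A * v^3 * Cp
  v^3 = 10.4^3 = 1124.864
  P = 0.5 * 1.185 * 17671.46 * 1124.864 * 0.428
  P = 5040858.9 W

5040858.9


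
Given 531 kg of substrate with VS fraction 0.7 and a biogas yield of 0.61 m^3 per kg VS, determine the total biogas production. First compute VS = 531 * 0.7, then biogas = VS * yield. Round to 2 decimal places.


Compute volatile solids:
  VS = mass * VS_fraction = 531 * 0.7 = 371.7 kg
Calculate biogas volume:
  Biogas = VS * specific_yield = 371.7 * 0.61
  Biogas = 226.74 m^3

226.74


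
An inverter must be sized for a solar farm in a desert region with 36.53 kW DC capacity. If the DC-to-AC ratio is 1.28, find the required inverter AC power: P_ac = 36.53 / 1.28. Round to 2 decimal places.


The inverter AC capacity is determined by the DC/AC ratio.
Given: P_dc = 36.53 kW, DC/AC ratio = 1.28
P_ac = P_dc / ratio = 36.53 / 1.28
P_ac = 28.54 kW

28.54


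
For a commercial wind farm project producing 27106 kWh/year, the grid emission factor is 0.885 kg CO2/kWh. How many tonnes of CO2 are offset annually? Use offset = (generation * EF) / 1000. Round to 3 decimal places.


CO2 offset in kg = generation * emission_factor
CO2 offset = 27106 * 0.885 = 23988.81 kg
Convert to tonnes:
  CO2 offset = 23988.81 / 1000 = 23.989 tonnes

23.989


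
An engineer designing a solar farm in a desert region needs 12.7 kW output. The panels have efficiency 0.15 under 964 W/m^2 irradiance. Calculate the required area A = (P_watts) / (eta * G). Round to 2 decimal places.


Convert target power to watts: P = 12.7 * 1000 = 12700.0 W
Compute denominator: eta * G = 0.15 * 964 = 144.6
Required area A = P / (eta * G) = 12700.0 / 144.6
A = 87.83 m^2

87.83


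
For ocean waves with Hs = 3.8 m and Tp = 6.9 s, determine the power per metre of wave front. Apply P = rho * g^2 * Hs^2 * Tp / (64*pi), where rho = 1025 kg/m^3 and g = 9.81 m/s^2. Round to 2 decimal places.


Apply wave power formula:
  g^2 = 9.81^2 = 96.2361
  Hs^2 = 3.8^2 = 14.44
  Numerator = rho * g^2 * Hs^2 * Tp = 1025 * 96.2361 * 14.44 * 6.9 = 9828294.56
  Denominator = 64 * pi = 201.0619
  P = 9828294.56 / 201.0619 = 48881.93 W/m

48881.93


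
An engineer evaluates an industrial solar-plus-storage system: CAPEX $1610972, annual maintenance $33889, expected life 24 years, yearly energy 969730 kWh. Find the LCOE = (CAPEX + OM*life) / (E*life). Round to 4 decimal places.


Total cost = CAPEX + OM * lifetime = 1610972 + 33889 * 24 = 1610972 + 813336 = 2424308
Total generation = annual * lifetime = 969730 * 24 = 23273520 kWh
LCOE = 2424308 / 23273520
LCOE = 0.1042 $/kWh

0.1042


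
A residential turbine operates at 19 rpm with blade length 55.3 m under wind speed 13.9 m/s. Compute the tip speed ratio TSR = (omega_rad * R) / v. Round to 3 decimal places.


Convert rotational speed to rad/s:
  omega = 19 * 2 * pi / 60 = 1.9897 rad/s
Compute tip speed:
  v_tip = omega * R = 1.9897 * 55.3 = 110.029 m/s
Tip speed ratio:
  TSR = v_tip / v_wind = 110.029 / 13.9 = 7.916

7.916


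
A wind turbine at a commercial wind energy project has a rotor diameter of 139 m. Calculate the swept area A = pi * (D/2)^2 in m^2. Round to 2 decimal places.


Compute the rotor radius:
  r = D / 2 = 139 / 2 = 69.5 m
Calculate swept area:
  A = pi * r^2 = pi * 69.5^2
  A = 15174.68 m^2

15174.68


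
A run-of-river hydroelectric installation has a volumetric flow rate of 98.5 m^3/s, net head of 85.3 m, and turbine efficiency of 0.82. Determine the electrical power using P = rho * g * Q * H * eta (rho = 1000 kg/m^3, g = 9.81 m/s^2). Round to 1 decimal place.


Apply the hydropower formula P = rho * g * Q * H * eta
rho * g = 1000 * 9.81 = 9810.0
P = 9810.0 * 98.5 * 85.3 * 0.82
P = 67587770.6 W

67587770.6


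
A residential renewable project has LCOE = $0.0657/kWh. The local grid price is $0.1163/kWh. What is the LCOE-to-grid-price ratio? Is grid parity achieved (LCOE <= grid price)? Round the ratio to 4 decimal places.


Compare LCOE to grid price:
  LCOE = $0.0657/kWh, Grid price = $0.1163/kWh
  Ratio = LCOE / grid_price = 0.0657 / 0.1163 = 0.5649
  Grid parity achieved (ratio <= 1)? yes

0.5649


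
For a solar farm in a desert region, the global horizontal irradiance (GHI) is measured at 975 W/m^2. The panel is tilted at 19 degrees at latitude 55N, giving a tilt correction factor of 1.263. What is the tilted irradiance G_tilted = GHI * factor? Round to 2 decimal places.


Identify the given values:
  GHI = 975 W/m^2, tilt correction factor = 1.263
Apply the formula G_tilted = GHI * factor:
  G_tilted = 975 * 1.263
  G_tilted = 1231.43 W/m^2

1231.43


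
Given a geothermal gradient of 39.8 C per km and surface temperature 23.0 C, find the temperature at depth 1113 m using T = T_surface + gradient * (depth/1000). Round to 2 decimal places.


Convert depth to km: 1113 / 1000 = 1.113 km
Temperature increase = gradient * depth_km = 39.8 * 1.113 = 44.3 C
Temperature at depth = T_surface + delta_T = 23.0 + 44.3
T = 67.30 C

67.30


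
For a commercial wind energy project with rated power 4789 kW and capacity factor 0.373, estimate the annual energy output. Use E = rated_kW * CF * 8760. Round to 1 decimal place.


Annual energy = rated_kW * capacity_factor * hours_per_year
Given: P_rated = 4789 kW, CF = 0.373, hours = 8760
E = 4789 * 0.373 * 8760
E = 15647961.7 kWh

15647961.7


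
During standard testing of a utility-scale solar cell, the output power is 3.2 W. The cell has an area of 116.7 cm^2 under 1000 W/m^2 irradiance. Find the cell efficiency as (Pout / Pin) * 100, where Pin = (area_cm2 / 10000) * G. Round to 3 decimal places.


First compute the input power:
  Pin = area_cm2 / 10000 * G = 116.7 / 10000 * 1000 = 11.67 W
Then compute efficiency:
  Efficiency = (Pout / Pin) * 100 = (3.2 / 11.67) * 100
  Efficiency = 27.421%

27.421


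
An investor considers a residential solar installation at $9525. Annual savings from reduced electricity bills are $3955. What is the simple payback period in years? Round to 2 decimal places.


Simple payback period = initial cost / annual savings
Payback = 9525 / 3955
Payback = 2.41 years

2.41


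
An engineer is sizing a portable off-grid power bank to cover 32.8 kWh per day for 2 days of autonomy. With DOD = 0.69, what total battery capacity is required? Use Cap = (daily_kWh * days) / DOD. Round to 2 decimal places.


Total energy needed = daily * days = 32.8 * 2 = 65.6 kWh
Account for depth of discharge:
  Cap = total_energy / DOD = 65.6 / 0.69
  Cap = 95.07 kWh

95.07


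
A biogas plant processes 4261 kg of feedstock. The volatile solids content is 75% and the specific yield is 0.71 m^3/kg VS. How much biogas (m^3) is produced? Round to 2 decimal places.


Compute volatile solids:
  VS = mass * VS_fraction = 4261 * 0.75 = 3195.75 kg
Calculate biogas volume:
  Biogas = VS * specific_yield = 3195.75 * 0.71
  Biogas = 2268.98 m^3

2268.98


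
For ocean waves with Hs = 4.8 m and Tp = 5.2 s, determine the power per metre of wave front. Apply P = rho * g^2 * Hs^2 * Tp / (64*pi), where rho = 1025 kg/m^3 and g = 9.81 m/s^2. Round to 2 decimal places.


Apply wave power formula:
  g^2 = 9.81^2 = 96.2361
  Hs^2 = 4.8^2 = 23.04
  Numerator = rho * g^2 * Hs^2 * Tp = 1025 * 96.2361 * 23.04 * 5.2 = 11818101.04
  Denominator = 64 * pi = 201.0619
  P = 11818101.04 / 201.0619 = 58778.41 W/m

58778.41


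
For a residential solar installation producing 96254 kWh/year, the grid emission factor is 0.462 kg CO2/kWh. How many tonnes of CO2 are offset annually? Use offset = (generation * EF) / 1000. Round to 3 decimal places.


CO2 offset in kg = generation * emission_factor
CO2 offset = 96254 * 0.462 = 44469.35 kg
Convert to tonnes:
  CO2 offset = 44469.35 / 1000 = 44.469 tonnes

44.469


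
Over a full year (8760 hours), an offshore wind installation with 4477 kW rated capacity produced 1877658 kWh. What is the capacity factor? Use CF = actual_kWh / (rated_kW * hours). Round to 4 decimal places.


Capacity factor = actual output / maximum possible output
Maximum possible = rated * hours = 4477 * 8760 = 39218520 kWh
CF = 1877658 / 39218520
CF = 0.0479

0.0479


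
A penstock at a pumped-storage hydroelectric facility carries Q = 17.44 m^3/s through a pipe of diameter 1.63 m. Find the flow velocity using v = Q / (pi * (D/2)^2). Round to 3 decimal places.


Compute pipe cross-sectional area:
  A = pi * (D/2)^2 = pi * (1.63/2)^2 = 2.0867 m^2
Calculate velocity:
  v = Q / A = 17.44 / 2.0867
  v = 8.358 m/s

8.358


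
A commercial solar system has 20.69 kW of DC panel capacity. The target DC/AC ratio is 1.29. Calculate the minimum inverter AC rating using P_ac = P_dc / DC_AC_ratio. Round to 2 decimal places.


The inverter AC capacity is determined by the DC/AC ratio.
Given: P_dc = 20.69 kW, DC/AC ratio = 1.29
P_ac = P_dc / ratio = 20.69 / 1.29
P_ac = 16.04 kW

16.04


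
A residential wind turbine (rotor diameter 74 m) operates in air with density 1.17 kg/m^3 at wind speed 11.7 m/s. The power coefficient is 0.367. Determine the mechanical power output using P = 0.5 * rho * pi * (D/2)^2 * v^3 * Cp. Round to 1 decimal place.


Step 1 -- Compute swept area:
  A = pi * (D/2)^2 = pi * (74/2)^2 = 4300.84 m^2
Step 2 -- Apply wind power equation:
  P = 0.5 * rho * A * v^3 * Cp
  v^3 = 11.7^3 = 1601.613
  P = 0.5 * 1.17 * 4300.84 * 1601.613 * 0.367
  P = 1478879.7 W

1478879.7


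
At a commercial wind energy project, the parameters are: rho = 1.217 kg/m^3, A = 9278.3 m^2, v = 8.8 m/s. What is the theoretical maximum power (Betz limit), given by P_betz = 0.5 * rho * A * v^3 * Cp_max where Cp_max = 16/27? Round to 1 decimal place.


The Betz coefficient Cp_max = 16/27 = 0.5926
v^3 = 8.8^3 = 681.472
P_betz = 0.5 * rho * A * v^3 * Cp_max
P_betz = 0.5 * 1.217 * 9278.3 * 681.472 * 0.5926
P_betz = 2279991.5 W

2279991.5


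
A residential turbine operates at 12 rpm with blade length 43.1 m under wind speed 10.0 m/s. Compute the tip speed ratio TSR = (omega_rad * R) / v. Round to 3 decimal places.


Convert rotational speed to rad/s:
  omega = 12 * 2 * pi / 60 = 1.2566 rad/s
Compute tip speed:
  v_tip = omega * R = 1.2566 * 43.1 = 54.161 m/s
Tip speed ratio:
  TSR = v_tip / v_wind = 54.161 / 10.0 = 5.416

5.416


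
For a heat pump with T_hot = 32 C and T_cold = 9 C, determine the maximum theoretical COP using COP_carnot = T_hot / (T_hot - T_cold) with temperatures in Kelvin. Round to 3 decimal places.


Convert to Kelvin:
  T_hot = 32 + 273.15 = 305.15 K
  T_cold = 9 + 273.15 = 282.15 K
Apply Carnot COP formula:
  COP = T_hot_K / (T_hot_K - T_cold_K) = 305.15 / 23.0
  COP = 13.267

13.267


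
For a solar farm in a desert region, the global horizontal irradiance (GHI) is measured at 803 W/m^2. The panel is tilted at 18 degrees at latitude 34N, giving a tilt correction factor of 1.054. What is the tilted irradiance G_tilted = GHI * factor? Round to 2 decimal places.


Identify the given values:
  GHI = 803 W/m^2, tilt correction factor = 1.054
Apply the formula G_tilted = GHI * factor:
  G_tilted = 803 * 1.054
  G_tilted = 846.36 W/m^2

846.36


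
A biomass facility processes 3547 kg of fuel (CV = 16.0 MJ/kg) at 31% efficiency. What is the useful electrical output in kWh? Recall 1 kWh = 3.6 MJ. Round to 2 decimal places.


Total energy = mass * CV = 3547 * 16.0 = 56752.0 MJ
Useful energy = total * eta = 56752.0 * 0.31 = 17593.12 MJ
Convert to kWh: 17593.12 / 3.6
Useful energy = 4886.98 kWh

4886.98


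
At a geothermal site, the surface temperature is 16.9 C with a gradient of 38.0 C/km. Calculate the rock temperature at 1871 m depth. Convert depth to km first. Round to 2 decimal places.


Convert depth to km: 1871 / 1000 = 1.871 km
Temperature increase = gradient * depth_km = 38.0 * 1.871 = 71.1 C
Temperature at depth = T_surface + delta_T = 16.9 + 71.1
T = 88.00 C

88.00


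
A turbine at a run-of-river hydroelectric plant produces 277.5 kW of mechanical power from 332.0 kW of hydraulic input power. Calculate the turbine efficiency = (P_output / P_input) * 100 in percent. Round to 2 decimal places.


Turbine efficiency = (output power / input power) * 100
eta = (277.5 / 332.0) * 100
eta = 83.58%

83.58


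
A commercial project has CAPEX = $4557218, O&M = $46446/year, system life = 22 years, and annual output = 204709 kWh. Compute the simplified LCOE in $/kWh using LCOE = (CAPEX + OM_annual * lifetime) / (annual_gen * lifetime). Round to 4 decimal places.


Total cost = CAPEX + OM * lifetime = 4557218 + 46446 * 22 = 4557218 + 1021812 = 5579030
Total generation = annual * lifetime = 204709 * 22 = 4503598 kWh
LCOE = 5579030 / 4503598
LCOE = 1.2388 $/kWh

1.2388


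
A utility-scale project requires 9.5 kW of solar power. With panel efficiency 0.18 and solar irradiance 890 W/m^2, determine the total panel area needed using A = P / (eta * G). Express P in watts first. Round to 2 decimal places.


Convert target power to watts: P = 9.5 * 1000 = 9500.0 W
Compute denominator: eta * G = 0.18 * 890 = 160.2
Required area A = P / (eta * G) = 9500.0 / 160.2
A = 59.30 m^2

59.30


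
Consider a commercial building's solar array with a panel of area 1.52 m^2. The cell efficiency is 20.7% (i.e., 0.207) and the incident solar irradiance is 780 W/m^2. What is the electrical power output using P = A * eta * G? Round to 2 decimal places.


Use the solar power formula P = A * eta * G.
Given: A = 1.52 m^2, eta = 0.207, G = 780 W/m^2
P = 1.52 * 0.207 * 780
P = 245.42 W

245.42


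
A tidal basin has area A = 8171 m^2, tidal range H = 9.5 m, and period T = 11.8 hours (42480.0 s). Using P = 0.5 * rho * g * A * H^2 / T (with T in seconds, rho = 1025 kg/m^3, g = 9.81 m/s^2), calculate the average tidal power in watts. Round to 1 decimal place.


Convert period to seconds: T = 11.8 * 3600 = 42480.0 s
H^2 = 9.5^2 = 90.25
P = 0.5 * rho * g * A * H^2 / T
P = 0.5 * 1025 * 9.81 * 8171 * 90.25 / 42480.0
P = 87277.2 W

87277.2


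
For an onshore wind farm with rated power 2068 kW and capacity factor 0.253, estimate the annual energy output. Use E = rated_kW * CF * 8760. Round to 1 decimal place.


Annual energy = rated_kW * capacity_factor * hours_per_year
Given: P_rated = 2068 kW, CF = 0.253, hours = 8760
E = 2068 * 0.253 * 8760
E = 4583267.0 kWh

4583267.0


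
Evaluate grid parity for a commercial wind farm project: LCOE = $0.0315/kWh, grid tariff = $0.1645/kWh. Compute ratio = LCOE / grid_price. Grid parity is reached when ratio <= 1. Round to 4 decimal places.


Compare LCOE to grid price:
  LCOE = $0.0315/kWh, Grid price = $0.1645/kWh
  Ratio = LCOE / grid_price = 0.0315 / 0.1645 = 0.1915
  Grid parity achieved (ratio <= 1)? yes

0.1915


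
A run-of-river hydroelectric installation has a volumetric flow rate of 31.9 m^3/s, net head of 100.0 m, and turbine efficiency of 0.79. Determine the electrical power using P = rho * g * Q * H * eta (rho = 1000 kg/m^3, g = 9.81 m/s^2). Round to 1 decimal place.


Apply the hydropower formula P = rho * g * Q * H * eta
rho * g = 1000 * 9.81 = 9810.0
P = 9810.0 * 31.9 * 100.0 * 0.79
P = 24722181.0 W

24722181.0


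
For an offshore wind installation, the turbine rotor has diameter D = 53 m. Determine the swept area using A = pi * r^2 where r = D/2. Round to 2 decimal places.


Compute the rotor radius:
  r = D / 2 = 53 / 2 = 26.5 m
Calculate swept area:
  A = pi * r^2 = pi * 26.5^2
  A = 2206.18 m^2

2206.18


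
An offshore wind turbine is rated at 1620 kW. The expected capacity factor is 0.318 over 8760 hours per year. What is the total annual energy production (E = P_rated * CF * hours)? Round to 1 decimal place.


Annual energy = rated_kW * capacity_factor * hours_per_year
Given: P_rated = 1620 kW, CF = 0.318, hours = 8760
E = 1620 * 0.318 * 8760
E = 4512801.6 kWh

4512801.6


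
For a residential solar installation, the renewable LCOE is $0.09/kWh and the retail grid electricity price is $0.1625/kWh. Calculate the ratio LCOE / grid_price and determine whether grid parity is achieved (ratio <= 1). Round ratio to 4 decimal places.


Compare LCOE to grid price:
  LCOE = $0.09/kWh, Grid price = $0.1625/kWh
  Ratio = LCOE / grid_price = 0.09 / 0.1625 = 0.5538
  Grid parity achieved (ratio <= 1)? yes

0.5538


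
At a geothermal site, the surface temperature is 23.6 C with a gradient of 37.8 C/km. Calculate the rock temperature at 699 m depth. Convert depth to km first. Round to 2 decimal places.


Convert depth to km: 699 / 1000 = 0.699 km
Temperature increase = gradient * depth_km = 37.8 * 0.699 = 26.42 C
Temperature at depth = T_surface + delta_T = 23.6 + 26.42
T = 50.02 C

50.02


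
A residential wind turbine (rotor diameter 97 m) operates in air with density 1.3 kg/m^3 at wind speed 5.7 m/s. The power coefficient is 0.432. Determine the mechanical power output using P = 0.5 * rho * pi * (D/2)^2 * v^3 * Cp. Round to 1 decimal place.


Step 1 -- Compute swept area:
  A = pi * (D/2)^2 = pi * (97/2)^2 = 7389.81 m^2
Step 2 -- Apply wind power equation:
  P = 0.5 * rho * A * v^3 * Cp
  v^3 = 5.7^3 = 185.193
  P = 0.5 * 1.3 * 7389.81 * 185.193 * 0.432
  P = 384286.4 W

384286.4


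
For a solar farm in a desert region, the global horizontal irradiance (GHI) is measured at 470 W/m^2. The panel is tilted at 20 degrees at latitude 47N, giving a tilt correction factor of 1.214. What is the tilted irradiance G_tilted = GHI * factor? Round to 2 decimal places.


Identify the given values:
  GHI = 470 W/m^2, tilt correction factor = 1.214
Apply the formula G_tilted = GHI * factor:
  G_tilted = 470 * 1.214
  G_tilted = 570.58 W/m^2

570.58


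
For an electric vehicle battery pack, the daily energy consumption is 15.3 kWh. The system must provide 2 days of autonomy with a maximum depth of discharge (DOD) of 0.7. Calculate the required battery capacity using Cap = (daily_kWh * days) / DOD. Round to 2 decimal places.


Total energy needed = daily * days = 15.3 * 2 = 30.6 kWh
Account for depth of discharge:
  Cap = total_energy / DOD = 30.6 / 0.7
  Cap = 43.71 kWh

43.71


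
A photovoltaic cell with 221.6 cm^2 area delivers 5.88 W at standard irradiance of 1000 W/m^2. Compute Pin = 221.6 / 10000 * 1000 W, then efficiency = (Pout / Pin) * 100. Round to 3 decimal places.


First compute the input power:
  Pin = area_cm2 / 10000 * G = 221.6 / 10000 * 1000 = 22.16 W
Then compute efficiency:
  Efficiency = (Pout / Pin) * 100 = (5.88 / 22.16) * 100
  Efficiency = 26.534%

26.534


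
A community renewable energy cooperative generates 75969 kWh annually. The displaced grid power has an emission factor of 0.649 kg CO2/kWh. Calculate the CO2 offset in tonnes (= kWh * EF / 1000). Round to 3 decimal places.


CO2 offset in kg = generation * emission_factor
CO2 offset = 75969 * 0.649 = 49303.88 kg
Convert to tonnes:
  CO2 offset = 49303.88 / 1000 = 49.304 tonnes

49.304


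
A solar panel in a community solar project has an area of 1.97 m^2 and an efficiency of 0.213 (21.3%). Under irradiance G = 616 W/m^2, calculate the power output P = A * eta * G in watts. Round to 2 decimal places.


Use the solar power formula P = A * eta * G.
Given: A = 1.97 m^2, eta = 0.213, G = 616 W/m^2
P = 1.97 * 0.213 * 616
P = 258.48 W

258.48


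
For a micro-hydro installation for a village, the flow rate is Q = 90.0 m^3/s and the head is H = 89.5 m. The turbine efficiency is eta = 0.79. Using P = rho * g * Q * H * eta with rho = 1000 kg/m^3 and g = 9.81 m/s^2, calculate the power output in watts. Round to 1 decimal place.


Apply the hydropower formula P = rho * g * Q * H * eta
rho * g = 1000 * 9.81 = 9810.0
P = 9810.0 * 90.0 * 89.5 * 0.79
P = 62425444.5 W

62425444.5


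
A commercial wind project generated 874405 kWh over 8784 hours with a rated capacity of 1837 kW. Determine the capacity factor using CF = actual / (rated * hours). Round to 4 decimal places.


Capacity factor = actual output / maximum possible output
Maximum possible = rated * hours = 1837 * 8784 = 16136208 kWh
CF = 874405 / 16136208
CF = 0.0542

0.0542


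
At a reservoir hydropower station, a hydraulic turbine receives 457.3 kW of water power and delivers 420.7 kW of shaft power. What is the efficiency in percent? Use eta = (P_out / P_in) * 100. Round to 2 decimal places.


Turbine efficiency = (output power / input power) * 100
eta = (420.7 / 457.3) * 100
eta = 92.00%

92.00


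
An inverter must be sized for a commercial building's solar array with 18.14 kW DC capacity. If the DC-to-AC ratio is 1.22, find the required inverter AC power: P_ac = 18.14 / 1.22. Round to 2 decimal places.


The inverter AC capacity is determined by the DC/AC ratio.
Given: P_dc = 18.14 kW, DC/AC ratio = 1.22
P_ac = P_dc / ratio = 18.14 / 1.22
P_ac = 14.87 kW

14.87


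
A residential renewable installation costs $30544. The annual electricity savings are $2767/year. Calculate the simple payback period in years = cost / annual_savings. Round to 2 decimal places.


Simple payback period = initial cost / annual savings
Payback = 30544 / 2767
Payback = 11.04 years

11.04


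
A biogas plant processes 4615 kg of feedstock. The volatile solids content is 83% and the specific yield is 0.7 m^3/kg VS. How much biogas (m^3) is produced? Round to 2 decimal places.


Compute volatile solids:
  VS = mass * VS_fraction = 4615 * 0.83 = 3830.45 kg
Calculate biogas volume:
  Biogas = VS * specific_yield = 3830.45 * 0.7
  Biogas = 2681.32 m^3

2681.32


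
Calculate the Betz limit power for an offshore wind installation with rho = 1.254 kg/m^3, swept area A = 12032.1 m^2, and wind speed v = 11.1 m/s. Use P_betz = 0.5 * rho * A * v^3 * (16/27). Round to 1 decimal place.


The Betz coefficient Cp_max = 16/27 = 0.5926
v^3 = 11.1^3 = 1367.631
P_betz = 0.5 * rho * A * v^3 * Cp_max
P_betz = 0.5 * 1.254 * 12032.1 * 1367.631 * 0.5926
P_betz = 6114122.4 W

6114122.4


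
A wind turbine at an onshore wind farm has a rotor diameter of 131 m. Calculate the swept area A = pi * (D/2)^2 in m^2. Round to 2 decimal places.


Compute the rotor radius:
  r = D / 2 = 131 / 2 = 65.5 m
Calculate swept area:
  A = pi * r^2 = pi * 65.5^2
  A = 13478.22 m^2

13478.22


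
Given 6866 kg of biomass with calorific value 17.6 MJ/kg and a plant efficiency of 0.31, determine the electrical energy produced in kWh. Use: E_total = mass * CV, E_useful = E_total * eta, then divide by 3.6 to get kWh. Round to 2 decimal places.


Total energy = mass * CV = 6866 * 17.6 = 120841.6 MJ
Useful energy = total * eta = 120841.6 * 0.31 = 37460.9 MJ
Convert to kWh: 37460.9 / 3.6
Useful energy = 10405.80 kWh

10405.80


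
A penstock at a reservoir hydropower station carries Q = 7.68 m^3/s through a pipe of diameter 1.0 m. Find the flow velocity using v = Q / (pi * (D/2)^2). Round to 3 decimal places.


Compute pipe cross-sectional area:
  A = pi * (D/2)^2 = pi * (1.0/2)^2 = 0.7854 m^2
Calculate velocity:
  v = Q / A = 7.68 / 0.7854
  v = 9.778 m/s

9.778


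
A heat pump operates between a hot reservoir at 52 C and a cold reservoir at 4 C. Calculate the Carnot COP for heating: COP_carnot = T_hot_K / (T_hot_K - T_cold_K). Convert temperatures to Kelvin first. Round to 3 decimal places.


Convert to Kelvin:
  T_hot = 52 + 273.15 = 325.15 K
  T_cold = 4 + 273.15 = 277.15 K
Apply Carnot COP formula:
  COP = T_hot_K / (T_hot_K - T_cold_K) = 325.15 / 48.0
  COP = 6.774

6.774


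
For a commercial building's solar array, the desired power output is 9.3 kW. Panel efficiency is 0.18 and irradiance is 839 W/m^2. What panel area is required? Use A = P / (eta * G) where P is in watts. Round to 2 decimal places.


Convert target power to watts: P = 9.3 * 1000 = 9300.0 W
Compute denominator: eta * G = 0.18 * 839 = 151.02
Required area A = P / (eta * G) = 9300.0 / 151.02
A = 61.58 m^2

61.58


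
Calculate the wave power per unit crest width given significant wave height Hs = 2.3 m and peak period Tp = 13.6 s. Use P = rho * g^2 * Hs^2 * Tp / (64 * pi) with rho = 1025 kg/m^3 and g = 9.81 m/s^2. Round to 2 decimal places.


Apply wave power formula:
  g^2 = 9.81^2 = 96.2361
  Hs^2 = 2.3^2 = 5.29
  Numerator = rho * g^2 * Hs^2 * Tp = 1025 * 96.2361 * 5.29 * 13.6 = 7096700.23
  Denominator = 64 * pi = 201.0619
  P = 7096700.23 / 201.0619 = 35296.09 W/m

35296.09


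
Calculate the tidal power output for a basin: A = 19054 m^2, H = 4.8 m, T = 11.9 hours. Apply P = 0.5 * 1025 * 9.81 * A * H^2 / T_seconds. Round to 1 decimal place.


Convert period to seconds: T = 11.9 * 3600 = 42840.0 s
H^2 = 4.8^2 = 23.04
P = 0.5 * rho * g * A * H^2 / T
P = 0.5 * 1025 * 9.81 * 19054 * 23.04 / 42840.0
P = 51520.7 W

51520.7


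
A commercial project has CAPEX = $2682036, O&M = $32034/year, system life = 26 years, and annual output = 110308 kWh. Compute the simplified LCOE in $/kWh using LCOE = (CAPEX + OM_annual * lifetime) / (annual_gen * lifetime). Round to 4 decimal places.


Total cost = CAPEX + OM * lifetime = 2682036 + 32034 * 26 = 2682036 + 832884 = 3514920
Total generation = annual * lifetime = 110308 * 26 = 2868008 kWh
LCOE = 3514920 / 2868008
LCOE = 1.2256 $/kWh

1.2256


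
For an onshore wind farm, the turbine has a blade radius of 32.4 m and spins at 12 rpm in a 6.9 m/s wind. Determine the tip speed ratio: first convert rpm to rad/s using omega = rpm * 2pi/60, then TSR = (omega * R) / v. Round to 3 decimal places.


Convert rotational speed to rad/s:
  omega = 12 * 2 * pi / 60 = 1.2566 rad/s
Compute tip speed:
  v_tip = omega * R = 1.2566 * 32.4 = 40.715 m/s
Tip speed ratio:
  TSR = v_tip / v_wind = 40.715 / 6.9 = 5.901

5.901
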